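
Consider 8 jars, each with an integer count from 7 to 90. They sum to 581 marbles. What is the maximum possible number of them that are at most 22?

Each value at 22 or below falls at least 90 − 22 = 68 short of the ceiling 90.
The ceiling total is 8 × 90 = 720, and we need 581, so at most ⌊(720 − 581)/68⌋ = 2 can be that low.
k = 2 is achieved by 2 values at 22 and 6 at 90, total 584; lower one of the 90's by 3 (still > 22) to reach 581.

2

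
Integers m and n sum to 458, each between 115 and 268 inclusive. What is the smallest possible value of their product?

50920

mn = m(458 − m) is concave in m, so over [190, 268] it is minimized at an endpoint.
At the endpoint m = 190, n = 458 − 190 = 268, so mn = 190 × 268 = 50920.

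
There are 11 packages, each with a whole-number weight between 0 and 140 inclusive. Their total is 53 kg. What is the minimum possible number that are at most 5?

Each value above 5 is at least 6, contributing at least 6 − 0 = 6 above the floor 0.
The sum exceeds the floor total 0 by 53, so at most ⌊53/6⌋ = 8 exceed 5, and at least 3 are ≤ 5.
Exactly 3 works: 3 values at 0 and 8 at 6 total 48; raise one of the low values by 5 (still ≤ 5) to hit 53.

3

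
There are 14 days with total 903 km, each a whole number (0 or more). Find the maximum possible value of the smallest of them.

64

If every one of the 14 were at least 65, the total would be at least 14 × 65 = 910 > 903.
Equality holds with 7 values of 64 and 7 values of 65.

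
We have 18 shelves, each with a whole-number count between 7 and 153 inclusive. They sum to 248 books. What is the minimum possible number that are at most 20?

10

If only k of them are at most 20, the other 18 − k are at least 21, so the total is at least (18 − k)·21 + k·7.
This is ≤ 248, so (18 − k)·21 + 7k ≤ 248, which gives k ≥ 10.
Exactly 10 works: 10 values at 7 and 8 at 21 total 238; raise one of the low values by 10 (still ≤ 20) to hit 248.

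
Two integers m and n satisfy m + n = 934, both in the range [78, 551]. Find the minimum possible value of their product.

For a fixed sum, mn is smallest when m and n are as far apart as possible.
At the endpoint m = 383, n = 934 − 383 = 551, so mn = 383 × 551 = 211033.

211033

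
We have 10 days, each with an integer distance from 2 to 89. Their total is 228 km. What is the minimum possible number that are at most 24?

1

Each value above 24 is at least 25, contributing at least 25 − 2 = 23 above the floor 2.
The sum exceeds the floor total 20 by 208, so at most ⌊208/23⌋ = 9 exceed 24, and at least 1 are ≤ 24.
Exactly 1 works: 1 value at 2 and 9 at 25 total 227; raise one of the low values by 1 (still ≤ 24) to hit 228.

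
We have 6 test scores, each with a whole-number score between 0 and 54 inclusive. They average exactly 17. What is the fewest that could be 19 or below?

The total is 6 × 17 = 102.
If only k of them are at most 19, the other 6 − k are at least 20, so the total is at least (6 − k)·20 + k·0.
This is ≤ 102, so (6 − k)·20 + 0k ≤ 102, which gives k ≥ 1.
Exactly 1 works: 1 value at 0 and 5 at 20 total 100; raise one of the low values by 2 (still ≤ 19) to hit 102.

1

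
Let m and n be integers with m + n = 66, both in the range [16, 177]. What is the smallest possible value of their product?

Since m + n is fixed, pushing one of them to its bound minimizes the product.
At the endpoint m = 16, n = 66 − 16 = 50, so mn = 16 × 50 = 800.

800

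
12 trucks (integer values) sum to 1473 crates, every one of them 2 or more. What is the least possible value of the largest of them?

123

Some value must be at least ⌈1473/12⌉ = 123, since 12 × 122 = 1464 < 1473.
Taking 3 copies of 122 and 9 copies of 123 gives exactly 1473, so 123 is attained.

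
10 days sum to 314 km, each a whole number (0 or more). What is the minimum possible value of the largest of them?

32

Some value must be at least ⌈314/10⌉ = 32, since 10 × 31 = 310 < 314.
Equality holds with 4 values of 32 and 6 values of 31.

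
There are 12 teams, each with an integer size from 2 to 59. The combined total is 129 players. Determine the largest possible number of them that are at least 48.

2

If k of the values are ≥ 48, the total is ≥ 48k + 2(12 − k).
Setting 48k + 2(12 − k) ≤ 129 gives 46k ≤ 105, so k ≤ 2.
k = 2 is achieved by 2 values at 48 and 10 at 2, total 116; add 13 to one value (staying below 48) to reach 129.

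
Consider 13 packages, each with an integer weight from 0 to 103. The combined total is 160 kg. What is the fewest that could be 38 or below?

If only k of them are at most 38, the other 13 − k are at least 39, so the total is at least (13 − k)·39 + k·0.
This is ≤ 160, so (13 − k)·39 + 0k ≤ 160, which gives k ≥ 9.
Exactly 9 works: 9 values at 0 and 4 at 39 total 156; raise one of the low values by 4 (still ≤ 38) to hit 160.

9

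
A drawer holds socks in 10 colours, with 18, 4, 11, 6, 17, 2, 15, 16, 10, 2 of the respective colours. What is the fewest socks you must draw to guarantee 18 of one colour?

In the worst case you take as many as possible of each colour without reaching 18: 17 + 4 + 11 + 6 + 17 + 2 + 15 + 16 + 10 + 2 = 100.
The next one must give 18 of some colour, so 100 + 1 = 101.

101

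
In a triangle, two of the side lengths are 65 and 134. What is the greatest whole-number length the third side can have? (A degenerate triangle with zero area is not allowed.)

198

The third side must be less than 65 + 134 = 199.
The largest integer below 199 is 198.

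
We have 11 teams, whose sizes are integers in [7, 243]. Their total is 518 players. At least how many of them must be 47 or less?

1

If only k of them are at most 47, the other 11 − k are at least 48, so the total is at least (11 − k)·48 + k·7.
This is ≤ 518, so (11 − k)·48 + 7k ≤ 518, which gives k ≥ 1.
Exactly 1 works: 1 value at 7 and 10 at 48 total 487; raise one of the low values by 31 (still ≤ 47) to hit 518.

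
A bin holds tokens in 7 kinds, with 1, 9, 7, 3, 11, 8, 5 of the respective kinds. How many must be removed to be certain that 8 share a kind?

In the worst case you take as many as possible of each kind without reaching 8: 1 + 7 + 7 + 3 + 7 + 7 + 5 = 37.
The next one must give 8 of some kind, so 37 + 1 = 38.

38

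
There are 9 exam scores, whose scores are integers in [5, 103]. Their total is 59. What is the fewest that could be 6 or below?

2

Let j be the number exceeding 6. Then the total is ≥ 7·j + 5·(9 − j) = 45 + 2j.
So 2j ≤ 14 and j ≤ 7; hence at least 9 − 7 = 2 are ≤ 6.
Exactly 2 works: 2 values at 5 and 7 at 7 total 59.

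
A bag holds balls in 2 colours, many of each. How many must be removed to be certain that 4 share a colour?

In the worst case you draw 3 of each of the 2 colours: 2 × 3 = 6.
One more forces 4 of some colour, so 6 + 1 = 7.

7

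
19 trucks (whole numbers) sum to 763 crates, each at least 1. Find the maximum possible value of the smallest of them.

40

If every one of the 19 were at least 41, the total would be at least 19 × 41 = 779 > 763.
Equality holds with 16 values of 40 and 3 values of 41.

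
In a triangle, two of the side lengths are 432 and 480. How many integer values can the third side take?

The triangle inequality gives |432 − 480| < c < 432 + 480, i.e. 48 < c < 912.
So c can be any integer from 49 to 911: 863 values.

863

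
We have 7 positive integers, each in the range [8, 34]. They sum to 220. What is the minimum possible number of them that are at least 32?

1

Each value short of 32 is at most 31, costing at least 34 − 31 = 3 against the maximum total of 238.
We can afford to lose at most 238 − 220 = 18, so at most ⌊18/3⌋ = 6 fall short, and at least 1 are ≥ 32.
Exactly 1 works: 1 value at 34 and 6 at 31 total 220.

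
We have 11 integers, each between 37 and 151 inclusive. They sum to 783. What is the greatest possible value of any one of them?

Maximizing one value means minimizing the remaining 10.
The other 10 contribute at least 10 × 37 = 370, leaving at most 783 − 370 = 413.
But each integer is capped at 151, so the maximum is 151.
Achievable: one at 151 and the other 10 totalling 632, which fits since 10 × 37 ≤ 632 ≤ 10 × 151.

151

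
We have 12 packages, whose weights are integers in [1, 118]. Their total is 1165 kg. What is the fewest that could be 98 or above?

Suppose at most 12 − j of them reach 98; then j values are ≤ 97 and the rest ≤ 118.
The total is then ≤ 97·j + 118·(12 − j) = 1416 − 21j. For this to be ≥ 1165 we need j ≤ 11, so at least 12 − 11 = 1 must reach 98.
Exactly 1 works: 1 value at 118 and 11 at 97 total 1185; lower one of the high values by 20 (still ≥ 98) to hit 1165.

1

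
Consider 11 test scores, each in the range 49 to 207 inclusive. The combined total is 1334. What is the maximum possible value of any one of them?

207

To make one score as large as possible, make the other 10 as small as possible.
The other 10 contribute at least 10 × 49 = 490, leaving at most 1334 − 490 = 844.
But each score is capped at 207, so the maximum is 207.
Achievable: one at 207 and the other 10 totalling 1127, which fits since 10 × 49 ≤ 1127 ≤ 10 × 207.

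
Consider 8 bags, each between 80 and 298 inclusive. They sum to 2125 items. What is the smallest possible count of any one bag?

To make one bag as small as possible, make the other 7 as large as possible.
The other 7 can take up 7 × 298 = 2086 ≥ 2125 − 80, so one bag can sit at its floor of 80.
Achievable: one at 80 and the other 7 totalling 2045, which fits since 7 × 80 ≤ 2045 ≤ 7 × 298.

80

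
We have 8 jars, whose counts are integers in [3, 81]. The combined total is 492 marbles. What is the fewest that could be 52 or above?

Each value short of 52 is at most 51, costing at least 81 − 51 = 30 against the maximum total of 648.
We can afford to lose at most 648 − 492 = 156, so at most ⌊156/30⌋ = 5 fall short, and at least 3 are ≥ 52.
Exactly 3 works: 3 values at 81 and 5 at 51 total 498; lower one of the high values by 6 (still ≥ 52) to hit 492.

3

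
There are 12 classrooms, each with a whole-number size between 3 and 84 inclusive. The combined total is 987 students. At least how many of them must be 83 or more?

Each value short of 83 is at most 82, costing at least 84 − 82 = 2 against the maximum total of 1008.
We can afford to lose at most 1008 − 987 = 21, so at most ⌊21/2⌋ = 10 fall short, and at least 2 are ≥ 83.
Exactly 2 works: 2 values at 84 and 10 at 82 total 988; lower one of the high values by 1 (still ≥ 83) to hit 987.

2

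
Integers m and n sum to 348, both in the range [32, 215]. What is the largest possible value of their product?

mn = m(348 − m) is maximized when m is as near 348/2 as the bounds allow.
Taking m = 174 and n = 174 (both in [32, 215]) gives mn = 30276.

30276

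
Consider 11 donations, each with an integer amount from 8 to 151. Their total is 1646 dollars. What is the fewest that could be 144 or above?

Each value short of 144 is at most 143, costing at least 151 − 143 = 8 against the maximum total of 1661.
We can afford to lose at most 1661 − 1646 = 15, so at most ⌊15/8⌋ = 1 fall short, and at least 10 are ≥ 144.
Exactly 10 works: 10 values at 151 and 1 at 143 total 1653; lower one of the high values by 7 (still ≥ 144) to hit 1646.

10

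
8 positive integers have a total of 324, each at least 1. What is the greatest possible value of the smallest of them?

If every one of the 8 were at least 41, the total would be at least 8 × 41 = 328 > 324.
Achievable: 4 of them at 40 and 4 at 41 total 324.

40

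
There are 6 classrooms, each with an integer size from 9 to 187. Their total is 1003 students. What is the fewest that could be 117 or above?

5

If only k of them are at least 117, the other 6 − k are at most 116, so the total is at most k·187 + (6 − k)·116.
This must reach 1003, so k·187 + (6 − k)·116 ≥ 1003, giving k ≥ 5.
Exactly 5 works: 5 values at 187 and 1 at 116 total 1051; lower one of the high values by 48 (still ≥ 117) to hit 1003.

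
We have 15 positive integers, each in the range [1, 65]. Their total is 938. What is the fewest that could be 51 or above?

If only k of them are at least 51, the other 15 − k are at most 50, so the total is at most k·65 + (15 − k)·50.
This must reach 938, so k·65 + (15 − k)·50 ≥ 938, giving k ≥ 13.
Exactly 13 works: 13 values at 65 and 2 at 50 total 945; lower one of the high values by 7 (still ≥ 51) to hit 938.

13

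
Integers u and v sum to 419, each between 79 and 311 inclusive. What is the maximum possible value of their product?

43890

For a fixed sum, the product uv is largest when u and v are as close as possible.
Taking u = 209 and v = 210 (both in [79, 311]) gives uv = 43890.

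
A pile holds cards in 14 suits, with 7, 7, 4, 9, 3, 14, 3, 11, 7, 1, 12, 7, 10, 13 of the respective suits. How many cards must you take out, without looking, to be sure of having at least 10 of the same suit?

In the worst case you take as many as possible of each suit without reaching 10: 7 + 7 + 4 + 9 + 3 + 9 + 3 + 9 + 7 + 1 + 9 + 7 + 9 + 9 = 93.
The next one must give 10 of some suit, so 93 + 1 = 94.

94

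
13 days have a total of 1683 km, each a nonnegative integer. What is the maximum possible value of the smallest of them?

The average is 1683/13 < 130, so some value is ≤ 129.
Taking 7 copies of 129 and 6 copies of 130 gives exactly 1683, so 129 is attained.

129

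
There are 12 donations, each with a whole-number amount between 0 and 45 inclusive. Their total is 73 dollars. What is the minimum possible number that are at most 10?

Each value above 10 is at least 11, contributing at least 11 − 0 = 11 above the floor 0.
The sum exceeds the floor total 0 by 73, so at most ⌊73/11⌋ = 6 exceed 10, and at least 6 are ≤ 10.
Exactly 6 works: 6 values at 0 and 6 at 11 total 66; raise one of the low values by 7 (still ≤ 10) to hit 73.

6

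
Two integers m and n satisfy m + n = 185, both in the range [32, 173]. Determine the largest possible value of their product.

8556

With m + n fixed, mn peaks when the two are closest together.
Taking m = 92 and n = 93 (both in [32, 173]) gives mn = 8556.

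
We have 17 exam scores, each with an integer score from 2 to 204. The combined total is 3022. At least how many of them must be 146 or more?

If only k of them are at least 146, the other 17 − k are at most 145, so the total is at most k·204 + (17 − k)·145.
This must reach 3022, so k·204 + (17 − k)·145 ≥ 3022, giving k ≥ 10.
Exactly 10 works: 10 values at 204 and 7 at 145 total 3055; lower one of the high values by 33 (still ≥ 146) to hit 3022.

10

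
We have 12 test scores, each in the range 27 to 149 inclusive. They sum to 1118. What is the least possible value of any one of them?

27

To make one score as small as possible, make the other 11 as large as possible.
The other 11 can take up 11 × 149 = 1639 ≥ 1118 − 27, so one score can sit at its floor of 27.
Achievable: one at 27 and the other 11 totalling 1091, which fits since 11 × 27 ≤ 1091 ≤ 11 × 149.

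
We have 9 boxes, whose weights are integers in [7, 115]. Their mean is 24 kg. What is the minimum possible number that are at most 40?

The total is 9 × 24 = 216.
If only k of them are at most 40, the other 9 − k are at least 41, so the total is at least (9 − k)·41 + k·7.
This is ≤ 216, so (9 − k)·41 + 7k ≤ 216, which gives k ≥ 5.
Exactly 5 works: 5 values at 7 and 4 at 41 total 199; raise one of the low values by 17 (still ≤ 40) to hit 216.

5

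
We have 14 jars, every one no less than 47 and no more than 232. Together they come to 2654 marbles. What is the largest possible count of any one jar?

Maximizing one value means minimizing the remaining 13.
The other 13 contribute at least 13 × 47 = 611, leaving at most 2654 − 611 = 2043.
But each jar is capped at 232, so the maximum is 232.
Achievable: one at 232 and the other 13 totalling 2422, which fits since 13 × 47 ≤ 2422 ≤ 13 × 232.

232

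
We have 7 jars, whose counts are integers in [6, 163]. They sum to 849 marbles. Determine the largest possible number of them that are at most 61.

Each value at 61 or below falls at least 163 − 61 = 102 short of the ceiling 163.
The ceiling total is 7 × 163 = 1141, and we need 849, so at most ⌊(1141 − 849)/102⌋ = 2 can be that low.
k = 2 is achieved by 2 values at 61 and 5 at 163, total 937; lower one of the 163's by 88 (still > 61) to reach 849.

2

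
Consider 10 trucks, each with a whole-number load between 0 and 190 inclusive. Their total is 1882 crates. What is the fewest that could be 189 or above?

Suppose at most 10 − j of them reach 189; then j values are ≤ 188 and the rest ≤ 190.
The total is then ≤ 188·j + 190·(10 − j) = 1900 − 2j. For this to be ≥ 1882 we need j ≤ 9, so at least 10 − 9 = 1 must reach 189.
Exactly 1 works: 1 value at 190 and 9 at 188 total 1882.

1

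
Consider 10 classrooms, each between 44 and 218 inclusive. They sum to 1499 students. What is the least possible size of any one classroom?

44

Minimizing one value means maximizing the remaining 9.
The other 9 can take up 9 × 218 = 1962 ≥ 1499 − 44, so one classroom can sit at its floor of 44.
Achievable: one at 44 and the other 9 totalling 1455, which fits since 9 × 44 ≤ 1455 ≤ 9 × 218.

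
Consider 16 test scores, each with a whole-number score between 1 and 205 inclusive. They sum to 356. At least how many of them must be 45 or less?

9

If only k of them are at most 45, the other 16 − k are at least 46, so the total is at least (16 − k)·46 + k·1.
This is ≤ 356, so (16 − k)·46 + 1k ≤ 356, which gives k ≥ 9.
Exactly 9 works: 9 values at 1 and 7 at 46 total 331; raise one of the low values by 25 (still ≤ 45) to hit 356.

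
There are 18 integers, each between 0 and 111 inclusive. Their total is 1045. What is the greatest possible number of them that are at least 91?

If k of the values are ≥ 91, the total is ≥ 91k + 0(18 − k).
Setting 91k + 0(18 − k) ≤ 1045 gives 91k ≤ 1045, so k ≤ 11.
k = 11 is achieved by 11 values at 91 and 7 at 0, total 1001; add 44 to one value (staying below 91) to reach 1045.

11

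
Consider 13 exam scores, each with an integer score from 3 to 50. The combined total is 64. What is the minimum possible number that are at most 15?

12

Each value above 15 is at least 16, contributing at least 16 − 3 = 13 above the floor 3.
The sum exceeds the floor total 39 by 25, so at most ⌊25/13⌋ = 1 exceed 15, and at least 12 are ≤ 15.
Exactly 12 works: 12 values at 3 and 1 at 16 total 52; raise one of the low values by 12 (still ≤ 15) to hit 64.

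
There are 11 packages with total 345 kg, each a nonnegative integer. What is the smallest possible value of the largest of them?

32

The 11 values sum to 345, so their maximum is at least ⌈345/11⌉ = 32.
Equality holds with 4 values of 32 and 7 values of 31.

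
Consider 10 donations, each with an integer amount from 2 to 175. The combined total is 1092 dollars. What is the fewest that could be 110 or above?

1

Suppose at most 10 − j of them reach 110; then j values are ≤ 109 and the rest ≤ 175.
The total is then ≤ 109·j + 175·(10 − j) = 1750 − 66j. For this to be ≥ 1092 we need j ≤ 9, so at least 10 − 9 = 1 must reach 110.
Exactly 1 works: 1 value at 175 and 9 at 109 total 1156; lower one of the high values by 64 (still ≥ 110) to hit 1092.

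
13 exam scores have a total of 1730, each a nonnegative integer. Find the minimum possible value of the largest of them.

The average is 1730/13 > 133, so not all 13 can be 133 or less; the largest is ≥ 134.
Taking 12 copies of 133 and 1 copy of 134 gives exactly 1730, so 134 is attained.

134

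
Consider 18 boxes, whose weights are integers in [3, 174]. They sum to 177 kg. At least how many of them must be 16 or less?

10

Each value above 16 is at least 17, contributing at least 17 − 3 = 14 above the floor 3.
The sum exceeds the floor total 54 by 123, so at most ⌊123/14⌋ = 8 exceed 16, and at least 10 are ≤ 16.
Exactly 10 works: 10 values at 3 and 8 at 17 total 166; raise one of the low values by 11 (still ≤ 16) to hit 177.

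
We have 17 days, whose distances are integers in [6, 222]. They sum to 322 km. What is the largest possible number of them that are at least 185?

Suppose k of them are at least 185. Those contribute at least 185 each and the other 17 − k at least 6 each.
So the total is at least 185k + 6(17 − k) = 102 + 179k. This must be ≤ 322, giving k ≤ 1.
k = 1 is achieved by 1 value at 185 and 16 at 6, total 281; add 41 to one value (staying below 185) to reach 322.

1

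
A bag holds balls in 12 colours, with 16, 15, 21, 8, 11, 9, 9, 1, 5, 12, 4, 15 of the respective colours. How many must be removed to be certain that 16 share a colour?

120

In the worst case you take as many as possible of each colour without reaching 16: 15 + 15 + 15 + 8 + 11 + 9 + 9 + 1 + 5 + 12 + 4 + 15 = 119.
The next one must give 16 of some colour, so 119 + 1 = 120.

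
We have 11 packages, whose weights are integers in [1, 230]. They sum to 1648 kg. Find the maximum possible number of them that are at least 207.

7

Suppose k of them are at least 207. Those contribute at least 207 each and the other 11 − k at least 1 each.
So the total is at least 207k + 1(11 − k) = 11 + 206k. This must be ≤ 1648, giving k ≤ 7.
k = 7 is achieved by 7 values at 207 and 4 at 1, total 1453; add 195 to one value (staying below 207) to reach 1648.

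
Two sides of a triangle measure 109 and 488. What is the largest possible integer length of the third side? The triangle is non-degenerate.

The third side must be less than 109 + 488 = 597.
The largest integer below 597 is 596.

596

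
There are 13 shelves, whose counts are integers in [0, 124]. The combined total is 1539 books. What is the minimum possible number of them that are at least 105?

If only k of them are at least 105, the other 13 − k are at most 104, so the total is at most k·124 + (13 − k)·104.
This must reach 1539, so k·124 + (13 − k)·104 ≥ 1539, giving k ≥ 10.
Exactly 10 works: 10 values at 124 and 3 at 104 total 1552; lower one of the high values by 13 (still ≥ 105) to hit 1539.

10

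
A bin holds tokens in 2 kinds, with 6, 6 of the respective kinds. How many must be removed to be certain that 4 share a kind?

In the worst case you take as many as possible of each kind without reaching 4: 3 + 3 = 6.
The next one must give 4 of some kind, so 6 + 1 = 7.

7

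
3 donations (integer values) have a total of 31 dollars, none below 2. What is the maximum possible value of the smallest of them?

10

If every one of the 3 were at least 11, the total would be at least 3 × 11 = 33 > 31.
Achievable: 2 of them at 10 and 1 at 11 total 31.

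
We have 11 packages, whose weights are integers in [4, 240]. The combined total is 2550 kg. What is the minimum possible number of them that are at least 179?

10

Suppose at most 11 − j of them reach 179; then j values are ≤ 178 and the rest ≤ 240.
The total is then ≤ 178·j + 240·(11 − j) = 2640 − 62j. For this to be ≥ 2550 we need j ≤ 1, so at least 11 − 1 = 10 must reach 179.
Exactly 10 works: 10 values at 240 and 1 at 178 total 2578; lower one of the high values by 28 (still ≥ 179) to hit 2550.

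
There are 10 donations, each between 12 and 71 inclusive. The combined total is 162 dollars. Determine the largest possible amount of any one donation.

54

Maximizing one value means minimizing the remaining 9.
The other 9 contribute at least 9 × 12 = 108, leaving at most 162 − 108 = 54.
Since 54 ≤ 71, this is achievable: one at 54 and 9 at 12.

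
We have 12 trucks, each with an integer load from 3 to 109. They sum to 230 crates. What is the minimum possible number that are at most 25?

4

Each value above 25 is at least 26, contributing at least 26 − 3 = 23 above the floor 3.
The sum exceeds the floor total 36 by 194, so at most ⌊194/23⌋ = 8 exceed 25, and at least 4 are ≤ 25.
Exactly 4 works: 4 values at 3 and 8 at 26 total 220; raise one of the low values by 10 (still ≤ 25) to hit 230.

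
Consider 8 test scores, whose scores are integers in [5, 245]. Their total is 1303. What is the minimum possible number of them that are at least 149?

Each value short of 149 is at most 148, costing at least 245 − 148 = 97 against the maximum total of 1960.
We can afford to lose at most 1960 − 1303 = 657, so at most ⌊657/97⌋ = 6 fall short, and at least 2 are ≥ 149.
Exactly 2 works: 2 values at 245 and 6 at 148 total 1378; lower one of the high values by 75 (still ≥ 149) to hit 1303.

2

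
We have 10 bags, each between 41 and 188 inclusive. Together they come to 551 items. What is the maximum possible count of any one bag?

182

To make one bag as large as possible, make the other 9 as small as possible.
The other 9 contribute at least 9 × 41 = 369, leaving at most 551 − 369 = 182.
Since 182 ≤ 188, this is achievable: one at 182 and 9 at 41.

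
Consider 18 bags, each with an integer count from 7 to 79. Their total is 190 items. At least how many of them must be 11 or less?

6

If only k of them are at most 11, the other 18 − k are at least 12, so the total is at least (18 − k)·12 + k·7.
This is ≤ 190, so (18 − k)·12 + 7k ≤ 190, which gives k ≥ 6.
Exactly 6 works: 6 values at 7 and 12 at 12 total 186; raise one of the low values by 4 (still ≤ 11) to hit 190.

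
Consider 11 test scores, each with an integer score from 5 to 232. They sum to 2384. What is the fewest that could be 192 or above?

Each value short of 192 is at most 191, costing at least 232 − 191 = 41 against the maximum total of 2552.
We can afford to lose at most 2552 − 2384 = 168, so at most ⌊168/41⌋ = 4 fall short, and at least 7 are ≥ 192.
Exactly 7 works: 7 values at 232 and 4 at 191 total 2388; lower one of the high values by 4 (still ≥ 192) to hit 2384.

7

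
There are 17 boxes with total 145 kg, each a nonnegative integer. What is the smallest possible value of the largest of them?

9

Some value must be at least ⌈145/17⌉ = 9, since 17 × 8 = 136 < 145.
Taking 8 copies of 8 and 9 copies of 9 gives exactly 145, so 9 is attained.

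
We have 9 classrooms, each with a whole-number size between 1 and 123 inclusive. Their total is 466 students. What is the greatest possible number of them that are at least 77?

With k values at 77 or above and the rest at least 1, the sum is at least 9 + 76k.
Since the sum is 466, we need 76k ≤ 457, i.e. k ≤ 6.
k = 6 is achieved by 6 values at 77 and 3 at 1, total 465; add 1 to one value (staying below 77) to reach 466.

6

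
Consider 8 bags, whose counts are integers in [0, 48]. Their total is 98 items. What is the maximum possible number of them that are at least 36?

2

Suppose k of them are at least 36. Those contribute at least 36 each and the other 8 − k at least 0 each.
So the total is at least 36k + 0(8 − k) = 0 + 36k. This must be ≤ 98, giving k ≤ 2.
k = 2 is achieved by 2 values at 36 and 6 at 0, total 72; add 26 to one value (staying below 36) to reach 98.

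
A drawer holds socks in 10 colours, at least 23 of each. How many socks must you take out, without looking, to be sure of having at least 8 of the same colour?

71

You could draw 7 of every colour without reaching 8 of any — 70 in all.
One more forces 8 of some colour, so 70 + 1 = 71.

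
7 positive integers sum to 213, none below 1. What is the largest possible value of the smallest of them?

The 7 values sum to 213, so their minimum is at most ⌊213/7⌋ = 30.
Achievable: 4 of them at 30 and 3 at 31 total 213.

30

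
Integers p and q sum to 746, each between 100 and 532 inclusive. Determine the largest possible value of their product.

With p + q fixed, pq peaks when the two are closest together.
Taking p = 373 and q = 373 (both in [100, 532]) gives pq = 139129.

139129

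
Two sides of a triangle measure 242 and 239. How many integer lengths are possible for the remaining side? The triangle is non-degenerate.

477

The triangle inequality gives |242 − 239| < c < 242 + 239, i.e. 3 < c < 481.
So c can be any integer from 4 to 480: 477 values.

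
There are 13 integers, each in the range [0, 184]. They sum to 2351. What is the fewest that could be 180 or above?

5

Suppose at most 13 − j of them reach 180; then j values are ≤ 179 and the rest ≤ 184.
The total is then ≤ 179·j + 184·(13 − j) = 2392 − 5j. For this to be ≥ 2351 we need j ≤ 8, so at least 13 − 8 = 5 must reach 180.
Exactly 5 works: 5 values at 184 and 8 at 179 total 2352; lower one of the high values by 1 (still ≥ 180) to hit 2351.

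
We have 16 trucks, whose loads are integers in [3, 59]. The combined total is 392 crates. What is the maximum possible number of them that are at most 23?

15

Each value at 23 or below falls at least 59 − 23 = 36 short of the ceiling 59.
The ceiling total is 16 × 59 = 944, and we need 392, so at most ⌊(944 − 392)/36⌋ = 15 can be that low.
k = 15 is achieved by 15 values at 23 and 1 at 59, total 404; lower one of the 59's by 12 (still > 23) to reach 392.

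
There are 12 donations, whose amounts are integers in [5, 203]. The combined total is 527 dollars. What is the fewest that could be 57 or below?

4

Let j be the number exceeding 57. Then the total is ≥ 58·j + 5·(12 − j) = 60 + 53j.
So 53j ≤ 467 and j ≤ 8; hence at least 12 − 8 = 4 are ≤ 57.
Exactly 4 works: 4 values at 5 and 8 at 58 total 484; raise one of the low values by 43 (still ≤ 57) to hit 527.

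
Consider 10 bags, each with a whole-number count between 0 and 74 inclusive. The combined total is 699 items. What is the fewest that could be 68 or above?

5

Suppose at most 10 − j of them reach 68; then j values are ≤ 67 and the rest ≤ 74.
The total is then ≤ 67·j + 74·(10 − j) = 740 − 7j. For this to be ≥ 699 we need j ≤ 5, so at least 10 − 5 = 5 must reach 68.
Exactly 5 works: 5 values at 74 and 5 at 67 total 705; lower one of the high values by 6 (still ≥ 68) to hit 699.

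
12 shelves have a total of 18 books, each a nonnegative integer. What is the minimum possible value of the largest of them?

The 12 values sum to 18, so their maximum is at least ⌈18/12⌉ = 2.
Achievable: 6 of them at 2 and 6 at 1 total 18.

2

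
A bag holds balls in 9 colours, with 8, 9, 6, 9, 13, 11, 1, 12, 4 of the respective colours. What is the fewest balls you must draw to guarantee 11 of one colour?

In the worst case you take as many as possible of each colour without reaching 11: 8 + 9 + 6 + 9 + 10 + 10 + 1 + 10 + 4 = 67.
The next one must give 11 of some colour, so 67 + 1 = 68.

68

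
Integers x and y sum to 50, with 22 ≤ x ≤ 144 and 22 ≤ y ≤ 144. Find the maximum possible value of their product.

625

With x + y fixed, xy peaks when the two are closest together.
Taking x = 25 and y = 25 (both in [22, 144]) gives xy = 625.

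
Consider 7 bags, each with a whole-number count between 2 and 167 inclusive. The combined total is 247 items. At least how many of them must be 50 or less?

Let j be the number exceeding 50. Then the total is ≥ 51·j + 2·(7 − j) = 14 + 49j.
So 49j ≤ 233 and j ≤ 4; hence at least 7 − 4 = 3 are ≤ 50.
Exactly 3 works: 3 values at 2 and 4 at 51 total 210; raise one of the low values by 37 (still ≤ 50) to hit 247.

3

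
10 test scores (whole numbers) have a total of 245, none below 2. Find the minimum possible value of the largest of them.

25

The average is 245/10 > 24, so not all 10 can be 24 or less; the largest is ≥ 25.
Achievable: 5 of them at 25 and 5 at 24 total 245.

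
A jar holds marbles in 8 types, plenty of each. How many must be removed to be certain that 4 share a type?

25

In the worst case you draw 3 of each of the 8 types: 8 × 3 = 24.
One more forces 4 of some type, so 24 + 1 = 25.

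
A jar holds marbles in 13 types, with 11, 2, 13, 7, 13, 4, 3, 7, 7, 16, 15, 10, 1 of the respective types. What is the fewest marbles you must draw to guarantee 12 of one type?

97

In the worst case you take as many as possible of each type without reaching 12: 11 + 2 + 11 + 7 + 11 + 4 + 3 + 7 + 7 + 11 + 11 + 10 + 1 = 96.
The next one must give 12 of some type, so 96 + 1 = 97.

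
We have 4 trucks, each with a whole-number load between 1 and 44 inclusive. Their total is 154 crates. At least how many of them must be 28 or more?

3

Each value short of 28 is at most 27, costing at least 44 − 27 = 17 against the maximum total of 176.
We can afford to lose at most 176 − 154 = 22, so at most ⌊22/17⌋ = 1 fall short, and at least 3 are ≥ 28.
Exactly 3 works: 3 values at 44 and 1 at 27 total 159; lower one of the high values by 5 (still ≥ 28) to hit 154.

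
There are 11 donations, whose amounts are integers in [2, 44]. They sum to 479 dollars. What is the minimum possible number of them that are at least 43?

9

Each value short of 43 is at most 42, costing at least 44 − 42 = 2 against the maximum total of 484.
We can afford to lose at most 484 − 479 = 5, so at most ⌊5/2⌋ = 2 fall short, and at least 9 are ≥ 43.
Exactly 9 works: 9 values at 44 and 2 at 42 total 480; lower one of the high values by 1 (still ≥ 43) to hit 479.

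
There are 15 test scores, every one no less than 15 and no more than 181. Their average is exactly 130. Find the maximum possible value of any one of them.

181

Maximizing one value means minimizing the remaining 14.
The total is 15 × 130 = 1950.
The other 14 contribute at least 14 × 15 = 210, leaving at most 1950 − 210 = 1740.
But each score is capped at 181, so the maximum is 181.
Achievable: one at 181 and the other 14 totalling 1769, which fits since 14 × 15 ≤ 1769 ≤ 14 × 181.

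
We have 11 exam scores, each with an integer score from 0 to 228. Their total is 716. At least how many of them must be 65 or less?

1

Each value above 65 is at least 66, contributing at least 66 − 0 = 66 above the floor 0.
The sum exceeds the floor total 0 by 716, so at most ⌊716/66⌋ = 10 exceed 65, and at least 1 are ≤ 65.
Exactly 1 works: 1 value at 0 and 10 at 66 total 660; raise one of the low values by 56 (still ≤ 65) to hit 716.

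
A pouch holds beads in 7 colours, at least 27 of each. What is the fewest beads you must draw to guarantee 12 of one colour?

You could draw 11 of every colour without reaching 12 of any — 77 in all.
One more forces 12 of some colour, so 77 + 1 = 78.

78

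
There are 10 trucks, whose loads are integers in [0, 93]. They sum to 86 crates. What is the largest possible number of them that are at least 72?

1

With k values at 72 or above and the rest at least 0, the sum is at least 0 + 72k.
Since the sum is 86, we need 72k ≤ 86, i.e. k ≤ 1.
k = 1 is achieved by 1 value at 72 and 9 at 0, total 72; add 14 to one value (staying below 72) to reach 86.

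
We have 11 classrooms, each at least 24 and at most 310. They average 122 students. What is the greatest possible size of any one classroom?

310

To make one classroom as large as possible, make the other 10 as small as possible.
The total is 11 × 122 = 1342.
The other 10 contribute at least 10 × 24 = 240, leaving at most 1342 − 240 = 1102.
But each classroom is capped at 310, so the maximum is 310.
Achievable: one at 310 and the other 10 totalling 1032, which fits since 10 × 24 ≤ 1032 ≤ 10 × 310.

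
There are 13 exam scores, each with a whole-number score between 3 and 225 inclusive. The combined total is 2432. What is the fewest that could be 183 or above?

If only k of them are at least 183, the other 13 − k are at most 182, so the total is at most k·225 + (13 − k)·182.
This must reach 2432, so k·225 + (13 − k)·182 ≥ 2432, giving k ≥ 2.
Exactly 2 works: 2 values at 225 and 11 at 182 total 2452; lower one of the high values by 20 (still ≥ 183) to hit 2432.

2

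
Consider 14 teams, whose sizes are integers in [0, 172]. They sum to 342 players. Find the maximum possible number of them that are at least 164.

Suppose k of them are at least 164. Those contribute at least 164 each and the other 14 − k at least 0 each.
So the total is at least 164k + 0(14 − k) = 0 + 164k. This must be ≤ 342, giving k ≤ 2.
k = 2 is achieved by 2 values at 164 and 12 at 0, total 328; add 14 to one value (staying below 164) to reach 342.

2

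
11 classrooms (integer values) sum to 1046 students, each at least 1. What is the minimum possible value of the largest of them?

Some value must be at least ⌈1046/11⌉ = 96, since 11 × 95 = 1045 < 1046.
Taking 10 copies of 95 and 1 copy of 96 gives exactly 1046, so 96 is attained.

96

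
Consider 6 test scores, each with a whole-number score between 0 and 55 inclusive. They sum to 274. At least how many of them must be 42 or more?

2

Suppose at most 6 − j of them reach 42; then j values are ≤ 41 and the rest ≤ 55.
The total is then ≤ 41·j + 55·(6 − j) = 330 − 14j. For this to be ≥ 274 we need j ≤ 4, so at least 6 − 4 = 2 must reach 42.
Exactly 2 works: 2 values at 55 and 4 at 41 total 274.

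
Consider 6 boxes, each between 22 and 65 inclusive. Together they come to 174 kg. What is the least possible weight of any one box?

To make one box as small as possible, make the other 5 as large as possible.
The other 5 can take up 5 × 65 = 325 ≥ 174 − 22, so one box can sit at its floor of 22.
Achievable: one at 22 and the other 5 totalling 152, which fits since 5 × 22 ≤ 152 ≤ 5 × 65.

22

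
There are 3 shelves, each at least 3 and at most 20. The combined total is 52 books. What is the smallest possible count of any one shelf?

To make one shelf as small as possible, make the other 2 as large as possible.
The other 2 contribute at most 2 × 20 = 40, leaving at least 52 − 40 = 12.
Since 12 ≥ 3, this is achievable: one at 12 and 2 at 20.

12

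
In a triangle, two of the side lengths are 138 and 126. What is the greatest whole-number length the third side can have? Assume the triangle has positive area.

263

The third side must be less than 138 + 126 = 264.
The largest integer below 264 is 263.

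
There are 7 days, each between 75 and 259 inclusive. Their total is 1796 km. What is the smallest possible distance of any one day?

242

Minimizing one value means maximizing the remaining 6.
The other 6 contribute at most 6 × 259 = 1554, leaving at least 1796 − 1554 = 242.
Since 242 ≥ 75, this is achievable: one at 242 and 6 at 259.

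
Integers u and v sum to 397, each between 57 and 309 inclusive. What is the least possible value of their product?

27192

Since u + v is fixed, pushing one of them to its bound minimizes the product.
At the endpoint u = 88, v = 397 − 88 = 309, so uv = 88 × 309 = 27192.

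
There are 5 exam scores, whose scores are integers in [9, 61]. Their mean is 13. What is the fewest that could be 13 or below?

The total is 5 × 13 = 65.
Let j be the number exceeding 13. Then the total is ≥ 14·j + 9·(5 − j) = 45 + 5j.
So 5j ≤ 20 and j ≤ 4; hence at least 5 − 4 = 1 are ≤ 13.
Exactly 1 works: 1 value at 9 and 4 at 14 total 65.

1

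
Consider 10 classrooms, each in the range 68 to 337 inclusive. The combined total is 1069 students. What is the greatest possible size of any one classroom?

337

Maximizing one value means minimizing the remaining 9.
The other 9 contribute at least 9 × 68 = 612, leaving at most 1069 − 612 = 457.
But each classroom is capped at 337, so the maximum is 337.
Achievable: one at 337 and the other 9 totalling 732, which fits since 9 × 68 ≤ 732 ≤ 9 × 337.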